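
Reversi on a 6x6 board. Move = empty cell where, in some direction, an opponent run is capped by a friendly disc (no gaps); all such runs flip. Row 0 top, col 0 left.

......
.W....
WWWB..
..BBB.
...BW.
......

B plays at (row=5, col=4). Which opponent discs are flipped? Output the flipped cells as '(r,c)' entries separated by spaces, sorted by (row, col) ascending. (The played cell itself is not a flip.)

Dir NW: first cell 'B' (not opp) -> no flip
Dir N: opp run (4,4) capped by B -> flip
Dir NE: first cell '.' (not opp) -> no flip
Dir W: first cell '.' (not opp) -> no flip
Dir E: first cell '.' (not opp) -> no flip
Dir SW: edge -> no flip
Dir S: edge -> no flip
Dir SE: edge -> no flip

Answer: (4,4)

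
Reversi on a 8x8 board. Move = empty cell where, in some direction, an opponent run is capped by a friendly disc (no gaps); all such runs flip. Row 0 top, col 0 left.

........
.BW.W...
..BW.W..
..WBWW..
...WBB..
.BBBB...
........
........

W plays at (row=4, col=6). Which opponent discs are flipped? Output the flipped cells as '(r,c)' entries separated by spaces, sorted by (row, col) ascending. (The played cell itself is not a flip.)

Answer: (4,4) (4,5)

Derivation:
Dir NW: first cell 'W' (not opp) -> no flip
Dir N: first cell '.' (not opp) -> no flip
Dir NE: first cell '.' (not opp) -> no flip
Dir W: opp run (4,5) (4,4) capped by W -> flip
Dir E: first cell '.' (not opp) -> no flip
Dir SW: first cell '.' (not opp) -> no flip
Dir S: first cell '.' (not opp) -> no flip
Dir SE: first cell '.' (not opp) -> no flip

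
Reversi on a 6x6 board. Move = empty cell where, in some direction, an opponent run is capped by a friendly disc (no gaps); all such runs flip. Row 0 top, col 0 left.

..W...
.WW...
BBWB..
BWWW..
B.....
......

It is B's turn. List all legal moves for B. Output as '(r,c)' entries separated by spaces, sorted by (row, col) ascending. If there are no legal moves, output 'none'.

(0,0): no bracket -> illegal
(0,1): flips 2 -> legal
(0,3): flips 1 -> legal
(1,0): no bracket -> illegal
(1,3): flips 2 -> legal
(2,4): no bracket -> illegal
(3,4): flips 3 -> legal
(4,1): flips 2 -> legal
(4,2): flips 1 -> legal
(4,3): flips 2 -> legal
(4,4): no bracket -> illegal

Answer: (0,1) (0,3) (1,3) (3,4) (4,1) (4,2) (4,3)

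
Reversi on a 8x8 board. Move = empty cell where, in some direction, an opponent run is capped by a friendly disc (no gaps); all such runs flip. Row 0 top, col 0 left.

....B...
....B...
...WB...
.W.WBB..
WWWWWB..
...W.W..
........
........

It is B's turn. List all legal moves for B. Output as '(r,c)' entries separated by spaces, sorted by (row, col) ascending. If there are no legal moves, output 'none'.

Answer: (1,2) (2,2) (3,2) (5,1) (5,2) (5,4) (6,2) (6,5)

Derivation:
(1,2): flips 1 -> legal
(1,3): no bracket -> illegal
(2,0): no bracket -> illegal
(2,1): no bracket -> illegal
(2,2): flips 1 -> legal
(3,0): no bracket -> illegal
(3,2): flips 2 -> legal
(4,6): no bracket -> illegal
(5,0): no bracket -> illegal
(5,1): flips 2 -> legal
(5,2): flips 1 -> legal
(5,4): flips 1 -> legal
(5,6): no bracket -> illegal
(6,2): flips 2 -> legal
(6,3): no bracket -> illegal
(6,4): no bracket -> illegal
(6,5): flips 1 -> legal
(6,6): no bracket -> illegal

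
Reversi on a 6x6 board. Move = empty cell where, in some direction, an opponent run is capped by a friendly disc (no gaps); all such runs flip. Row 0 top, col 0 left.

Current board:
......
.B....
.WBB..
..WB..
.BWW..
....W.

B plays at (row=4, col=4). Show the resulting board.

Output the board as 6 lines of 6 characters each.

Place B at (4,4); scan 8 dirs for brackets.
Dir NW: first cell 'B' (not opp) -> no flip
Dir N: first cell '.' (not opp) -> no flip
Dir NE: first cell '.' (not opp) -> no flip
Dir W: opp run (4,3) (4,2) capped by B -> flip
Dir E: first cell '.' (not opp) -> no flip
Dir SW: first cell '.' (not opp) -> no flip
Dir S: opp run (5,4), next=edge -> no flip
Dir SE: first cell '.' (not opp) -> no flip
All flips: (4,2) (4,3)

Answer: ......
.B....
.WBB..
..WB..
.BBBB.
....W.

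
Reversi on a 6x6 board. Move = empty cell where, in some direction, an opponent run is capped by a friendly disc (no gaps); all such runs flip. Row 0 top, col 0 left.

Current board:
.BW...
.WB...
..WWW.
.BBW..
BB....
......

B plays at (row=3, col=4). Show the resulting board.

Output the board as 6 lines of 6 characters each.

Answer: .BW...
.WB...
..WBW.
.BBBB.
BB....
......

Derivation:
Place B at (3,4); scan 8 dirs for brackets.
Dir NW: opp run (2,3) capped by B -> flip
Dir N: opp run (2,4), next='.' -> no flip
Dir NE: first cell '.' (not opp) -> no flip
Dir W: opp run (3,3) capped by B -> flip
Dir E: first cell '.' (not opp) -> no flip
Dir SW: first cell '.' (not opp) -> no flip
Dir S: first cell '.' (not opp) -> no flip
Dir SE: first cell '.' (not opp) -> no flip
All flips: (2,3) (3,3)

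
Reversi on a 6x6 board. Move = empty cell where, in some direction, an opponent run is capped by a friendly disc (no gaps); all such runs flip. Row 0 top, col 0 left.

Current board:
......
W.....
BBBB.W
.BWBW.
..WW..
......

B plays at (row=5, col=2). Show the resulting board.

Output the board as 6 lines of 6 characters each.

Place B at (5,2); scan 8 dirs for brackets.
Dir NW: first cell '.' (not opp) -> no flip
Dir N: opp run (4,2) (3,2) capped by B -> flip
Dir NE: opp run (4,3) (3,4) (2,5), next=edge -> no flip
Dir W: first cell '.' (not opp) -> no flip
Dir E: first cell '.' (not opp) -> no flip
Dir SW: edge -> no flip
Dir S: edge -> no flip
Dir SE: edge -> no flip
All flips: (3,2) (4,2)

Answer: ......
W.....
BBBB.W
.BBBW.
..BW..
..B...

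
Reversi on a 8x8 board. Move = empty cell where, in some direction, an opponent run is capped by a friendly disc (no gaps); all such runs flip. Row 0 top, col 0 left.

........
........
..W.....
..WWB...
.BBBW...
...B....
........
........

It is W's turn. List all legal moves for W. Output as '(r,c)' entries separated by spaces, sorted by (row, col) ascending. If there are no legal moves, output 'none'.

(2,3): no bracket -> illegal
(2,4): flips 1 -> legal
(2,5): no bracket -> illegal
(3,0): no bracket -> illegal
(3,1): no bracket -> illegal
(3,5): flips 1 -> legal
(4,0): flips 3 -> legal
(4,5): no bracket -> illegal
(5,0): flips 1 -> legal
(5,1): flips 1 -> legal
(5,2): flips 1 -> legal
(5,4): flips 1 -> legal
(6,2): flips 1 -> legal
(6,3): flips 2 -> legal
(6,4): no bracket -> illegal

Answer: (2,4) (3,5) (4,0) (5,0) (5,1) (5,2) (5,4) (6,2) (6,3)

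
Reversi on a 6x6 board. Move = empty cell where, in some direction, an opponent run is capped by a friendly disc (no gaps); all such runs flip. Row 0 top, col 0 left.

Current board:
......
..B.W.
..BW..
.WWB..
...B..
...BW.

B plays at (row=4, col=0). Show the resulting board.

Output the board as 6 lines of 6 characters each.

Answer: ......
..B.W.
..BW..
.BWB..
B..B..
...BW.

Derivation:
Place B at (4,0); scan 8 dirs for brackets.
Dir NW: edge -> no flip
Dir N: first cell '.' (not opp) -> no flip
Dir NE: opp run (3,1) capped by B -> flip
Dir W: edge -> no flip
Dir E: first cell '.' (not opp) -> no flip
Dir SW: edge -> no flip
Dir S: first cell '.' (not opp) -> no flip
Dir SE: first cell '.' (not opp) -> no flip
All flips: (3,1)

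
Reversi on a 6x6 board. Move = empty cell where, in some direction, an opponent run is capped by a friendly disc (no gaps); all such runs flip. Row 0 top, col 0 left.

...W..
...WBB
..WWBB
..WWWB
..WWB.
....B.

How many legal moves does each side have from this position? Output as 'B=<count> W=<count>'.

Answer: B=8 W=4

Derivation:
-- B to move --
(0,2): flips 1 -> legal
(0,4): no bracket -> illegal
(1,1): flips 2 -> legal
(1,2): flips 1 -> legal
(2,1): flips 4 -> legal
(3,1): flips 3 -> legal
(4,1): flips 4 -> legal
(4,5): no bracket -> illegal
(5,1): flips 2 -> legal
(5,2): flips 2 -> legal
(5,3): no bracket -> illegal
B mobility = 8
-- W to move --
(0,4): flips 2 -> legal
(0,5): flips 1 -> legal
(4,5): flips 1 -> legal
(5,3): no bracket -> illegal
(5,5): flips 1 -> legal
W mobility = 4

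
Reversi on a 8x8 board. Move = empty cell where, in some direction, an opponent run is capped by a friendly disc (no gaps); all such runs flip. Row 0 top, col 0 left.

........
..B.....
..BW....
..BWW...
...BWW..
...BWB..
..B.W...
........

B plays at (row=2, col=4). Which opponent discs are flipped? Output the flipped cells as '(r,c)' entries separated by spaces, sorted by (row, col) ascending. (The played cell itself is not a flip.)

Dir NW: first cell '.' (not opp) -> no flip
Dir N: first cell '.' (not opp) -> no flip
Dir NE: first cell '.' (not opp) -> no flip
Dir W: opp run (2,3) capped by B -> flip
Dir E: first cell '.' (not opp) -> no flip
Dir SW: opp run (3,3), next='.' -> no flip
Dir S: opp run (3,4) (4,4) (5,4) (6,4), next='.' -> no flip
Dir SE: first cell '.' (not opp) -> no flip

Answer: (2,3)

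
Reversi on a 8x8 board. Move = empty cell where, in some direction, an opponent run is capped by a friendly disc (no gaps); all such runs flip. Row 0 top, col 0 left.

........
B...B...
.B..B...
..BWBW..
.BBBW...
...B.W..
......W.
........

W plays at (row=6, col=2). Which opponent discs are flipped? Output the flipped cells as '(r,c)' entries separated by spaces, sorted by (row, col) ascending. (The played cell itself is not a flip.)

Dir NW: first cell '.' (not opp) -> no flip
Dir N: first cell '.' (not opp) -> no flip
Dir NE: opp run (5,3) capped by W -> flip
Dir W: first cell '.' (not opp) -> no flip
Dir E: first cell '.' (not opp) -> no flip
Dir SW: first cell '.' (not opp) -> no flip
Dir S: first cell '.' (not opp) -> no flip
Dir SE: first cell '.' (not opp) -> no flip

Answer: (5,3)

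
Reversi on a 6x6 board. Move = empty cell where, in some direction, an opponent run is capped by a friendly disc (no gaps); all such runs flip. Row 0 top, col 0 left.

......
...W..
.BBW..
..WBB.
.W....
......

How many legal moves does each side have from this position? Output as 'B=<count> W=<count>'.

Answer: B=7 W=7

Derivation:
-- B to move --
(0,2): no bracket -> illegal
(0,3): flips 2 -> legal
(0,4): flips 1 -> legal
(1,2): flips 1 -> legal
(1,4): no bracket -> illegal
(2,4): flips 1 -> legal
(3,0): no bracket -> illegal
(3,1): flips 1 -> legal
(4,0): no bracket -> illegal
(4,2): flips 1 -> legal
(4,3): flips 1 -> legal
(5,0): no bracket -> illegal
(5,1): no bracket -> illegal
(5,2): no bracket -> illegal
B mobility = 7
-- W to move --
(1,0): flips 1 -> legal
(1,1): no bracket -> illegal
(1,2): flips 1 -> legal
(2,0): flips 2 -> legal
(2,4): no bracket -> illegal
(2,5): no bracket -> illegal
(3,0): no bracket -> illegal
(3,1): flips 1 -> legal
(3,5): flips 2 -> legal
(4,2): no bracket -> illegal
(4,3): flips 1 -> legal
(4,4): no bracket -> illegal
(4,5): flips 1 -> legal
W mobility = 7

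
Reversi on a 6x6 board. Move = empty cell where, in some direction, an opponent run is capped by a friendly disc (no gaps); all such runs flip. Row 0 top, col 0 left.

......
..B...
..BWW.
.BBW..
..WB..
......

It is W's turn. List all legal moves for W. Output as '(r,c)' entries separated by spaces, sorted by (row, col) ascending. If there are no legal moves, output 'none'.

(0,1): flips 1 -> legal
(0,2): flips 3 -> legal
(0,3): no bracket -> illegal
(1,1): flips 1 -> legal
(1,3): no bracket -> illegal
(2,0): flips 1 -> legal
(2,1): flips 1 -> legal
(3,0): flips 2 -> legal
(3,4): no bracket -> illegal
(4,0): no bracket -> illegal
(4,1): flips 1 -> legal
(4,4): flips 1 -> legal
(5,2): no bracket -> illegal
(5,3): flips 1 -> legal
(5,4): no bracket -> illegal

Answer: (0,1) (0,2) (1,1) (2,0) (2,1) (3,0) (4,1) (4,4) (5,3)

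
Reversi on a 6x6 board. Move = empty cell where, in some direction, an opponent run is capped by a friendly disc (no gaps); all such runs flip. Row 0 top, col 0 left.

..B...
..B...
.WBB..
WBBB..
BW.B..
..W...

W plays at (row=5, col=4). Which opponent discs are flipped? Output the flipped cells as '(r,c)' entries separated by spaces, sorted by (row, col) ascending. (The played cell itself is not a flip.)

Dir NW: opp run (4,3) (3,2) capped by W -> flip
Dir N: first cell '.' (not opp) -> no flip
Dir NE: first cell '.' (not opp) -> no flip
Dir W: first cell '.' (not opp) -> no flip
Dir E: first cell '.' (not opp) -> no flip
Dir SW: edge -> no flip
Dir S: edge -> no flip
Dir SE: edge -> no flip

Answer: (3,2) (4,3)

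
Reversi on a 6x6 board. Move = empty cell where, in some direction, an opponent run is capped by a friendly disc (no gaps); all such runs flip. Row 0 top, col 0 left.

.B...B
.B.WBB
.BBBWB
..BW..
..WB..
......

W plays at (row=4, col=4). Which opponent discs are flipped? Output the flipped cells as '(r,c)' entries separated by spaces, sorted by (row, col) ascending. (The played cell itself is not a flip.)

Dir NW: first cell 'W' (not opp) -> no flip
Dir N: first cell '.' (not opp) -> no flip
Dir NE: first cell '.' (not opp) -> no flip
Dir W: opp run (4,3) capped by W -> flip
Dir E: first cell '.' (not opp) -> no flip
Dir SW: first cell '.' (not opp) -> no flip
Dir S: first cell '.' (not opp) -> no flip
Dir SE: first cell '.' (not opp) -> no flip

Answer: (4,3)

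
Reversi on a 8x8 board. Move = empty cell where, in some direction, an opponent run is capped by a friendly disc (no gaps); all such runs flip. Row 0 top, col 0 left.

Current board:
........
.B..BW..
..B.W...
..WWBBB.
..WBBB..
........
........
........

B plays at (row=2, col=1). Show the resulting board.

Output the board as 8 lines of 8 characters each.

Answer: ........
.B..BW..
.BB.W...
..BWBBB.
..WBBB..
........
........
........

Derivation:
Place B at (2,1); scan 8 dirs for brackets.
Dir NW: first cell '.' (not opp) -> no flip
Dir N: first cell 'B' (not opp) -> no flip
Dir NE: first cell '.' (not opp) -> no flip
Dir W: first cell '.' (not opp) -> no flip
Dir E: first cell 'B' (not opp) -> no flip
Dir SW: first cell '.' (not opp) -> no flip
Dir S: first cell '.' (not opp) -> no flip
Dir SE: opp run (3,2) capped by B -> flip
All flips: (3,2)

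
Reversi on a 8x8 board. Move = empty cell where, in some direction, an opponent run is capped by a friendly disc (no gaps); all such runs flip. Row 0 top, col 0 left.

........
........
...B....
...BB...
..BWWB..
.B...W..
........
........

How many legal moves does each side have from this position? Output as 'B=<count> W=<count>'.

-- B to move --
(3,2): no bracket -> illegal
(3,5): no bracket -> illegal
(4,6): no bracket -> illegal
(5,2): flips 1 -> legal
(5,3): flips 1 -> legal
(5,4): flips 1 -> legal
(5,6): no bracket -> illegal
(6,4): no bracket -> illegal
(6,5): flips 1 -> legal
(6,6): flips 2 -> legal
B mobility = 5
-- W to move --
(1,2): no bracket -> illegal
(1,3): flips 2 -> legal
(1,4): no bracket -> illegal
(2,2): flips 1 -> legal
(2,4): flips 1 -> legal
(2,5): flips 1 -> legal
(3,1): no bracket -> illegal
(3,2): no bracket -> illegal
(3,5): flips 1 -> legal
(3,6): no bracket -> illegal
(4,0): no bracket -> illegal
(4,1): flips 1 -> legal
(4,6): flips 1 -> legal
(5,0): no bracket -> illegal
(5,2): no bracket -> illegal
(5,3): no bracket -> illegal
(5,4): no bracket -> illegal
(5,6): no bracket -> illegal
(6,0): no bracket -> illegal
(6,1): no bracket -> illegal
(6,2): no bracket -> illegal
W mobility = 7

Answer: B=5 W=7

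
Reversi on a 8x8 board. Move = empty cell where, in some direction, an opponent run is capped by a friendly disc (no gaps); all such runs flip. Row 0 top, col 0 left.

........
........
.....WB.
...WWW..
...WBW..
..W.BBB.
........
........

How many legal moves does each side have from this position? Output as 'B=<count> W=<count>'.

-- B to move --
(1,4): no bracket -> illegal
(1,5): flips 3 -> legal
(1,6): no bracket -> illegal
(2,2): flips 1 -> legal
(2,3): flips 2 -> legal
(2,4): flips 2 -> legal
(3,2): flips 1 -> legal
(3,6): flips 1 -> legal
(4,1): no bracket -> illegal
(4,2): flips 1 -> legal
(4,6): flips 1 -> legal
(5,1): no bracket -> illegal
(5,3): no bracket -> illegal
(6,1): no bracket -> illegal
(6,2): no bracket -> illegal
(6,3): no bracket -> illegal
B mobility = 8
-- W to move --
(1,5): no bracket -> illegal
(1,6): no bracket -> illegal
(1,7): flips 1 -> legal
(2,7): flips 1 -> legal
(3,6): no bracket -> illegal
(3,7): no bracket -> illegal
(4,6): no bracket -> illegal
(4,7): no bracket -> illegal
(5,3): flips 1 -> legal
(5,7): no bracket -> illegal
(6,3): flips 1 -> legal
(6,4): flips 2 -> legal
(6,5): flips 2 -> legal
(6,6): flips 2 -> legal
(6,7): flips 1 -> legal
W mobility = 8

Answer: B=8 W=8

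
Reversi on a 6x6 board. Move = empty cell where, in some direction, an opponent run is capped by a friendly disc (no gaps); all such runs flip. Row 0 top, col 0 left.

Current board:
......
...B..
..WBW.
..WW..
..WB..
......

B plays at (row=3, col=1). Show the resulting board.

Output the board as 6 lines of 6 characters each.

Place B at (3,1); scan 8 dirs for brackets.
Dir NW: first cell '.' (not opp) -> no flip
Dir N: first cell '.' (not opp) -> no flip
Dir NE: opp run (2,2) capped by B -> flip
Dir W: first cell '.' (not opp) -> no flip
Dir E: opp run (3,2) (3,3), next='.' -> no flip
Dir SW: first cell '.' (not opp) -> no flip
Dir S: first cell '.' (not opp) -> no flip
Dir SE: opp run (4,2), next='.' -> no flip
All flips: (2,2)

Answer: ......
...B..
..BBW.
.BWW..
..WB..
......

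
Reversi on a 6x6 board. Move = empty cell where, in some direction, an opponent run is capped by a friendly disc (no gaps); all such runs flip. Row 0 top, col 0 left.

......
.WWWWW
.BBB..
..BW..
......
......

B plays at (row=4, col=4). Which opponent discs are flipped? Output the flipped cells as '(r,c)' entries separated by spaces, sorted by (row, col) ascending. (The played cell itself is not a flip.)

Dir NW: opp run (3,3) capped by B -> flip
Dir N: first cell '.' (not opp) -> no flip
Dir NE: first cell '.' (not opp) -> no flip
Dir W: first cell '.' (not opp) -> no flip
Dir E: first cell '.' (not opp) -> no flip
Dir SW: first cell '.' (not opp) -> no flip
Dir S: first cell '.' (not opp) -> no flip
Dir SE: first cell '.' (not opp) -> no flip

Answer: (3,3)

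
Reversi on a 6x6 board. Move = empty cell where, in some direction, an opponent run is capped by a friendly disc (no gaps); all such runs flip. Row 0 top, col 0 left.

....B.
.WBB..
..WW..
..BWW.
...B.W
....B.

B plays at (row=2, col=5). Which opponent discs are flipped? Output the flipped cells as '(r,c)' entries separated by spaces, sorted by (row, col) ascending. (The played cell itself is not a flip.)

Answer: (3,4)

Derivation:
Dir NW: first cell '.' (not opp) -> no flip
Dir N: first cell '.' (not opp) -> no flip
Dir NE: edge -> no flip
Dir W: first cell '.' (not opp) -> no flip
Dir E: edge -> no flip
Dir SW: opp run (3,4) capped by B -> flip
Dir S: first cell '.' (not opp) -> no flip
Dir SE: edge -> no flip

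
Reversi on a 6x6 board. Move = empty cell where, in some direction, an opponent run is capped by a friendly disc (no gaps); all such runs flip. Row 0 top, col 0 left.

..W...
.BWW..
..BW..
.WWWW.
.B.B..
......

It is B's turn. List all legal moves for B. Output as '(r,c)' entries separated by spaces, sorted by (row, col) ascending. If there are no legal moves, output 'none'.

(0,1): no bracket -> illegal
(0,3): flips 3 -> legal
(0,4): flips 1 -> legal
(1,4): flips 4 -> legal
(2,0): no bracket -> illegal
(2,1): flips 2 -> legal
(2,4): flips 1 -> legal
(2,5): flips 1 -> legal
(3,0): no bracket -> illegal
(3,5): no bracket -> illegal
(4,0): flips 1 -> legal
(4,2): flips 1 -> legal
(4,4): flips 1 -> legal
(4,5): no bracket -> illegal

Answer: (0,3) (0,4) (1,4) (2,1) (2,4) (2,5) (4,0) (4,2) (4,4)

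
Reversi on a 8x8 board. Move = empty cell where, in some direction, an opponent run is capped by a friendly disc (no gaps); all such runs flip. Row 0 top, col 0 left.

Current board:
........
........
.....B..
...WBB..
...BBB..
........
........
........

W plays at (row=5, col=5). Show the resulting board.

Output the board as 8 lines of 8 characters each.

Answer: ........
........
.....B..
...WBB..
...BWB..
.....W..
........
........

Derivation:
Place W at (5,5); scan 8 dirs for brackets.
Dir NW: opp run (4,4) capped by W -> flip
Dir N: opp run (4,5) (3,5) (2,5), next='.' -> no flip
Dir NE: first cell '.' (not opp) -> no flip
Dir W: first cell '.' (not opp) -> no flip
Dir E: first cell '.' (not opp) -> no flip
Dir SW: first cell '.' (not opp) -> no flip
Dir S: first cell '.' (not opp) -> no flip
Dir SE: first cell '.' (not opp) -> no flip
All flips: (4,4)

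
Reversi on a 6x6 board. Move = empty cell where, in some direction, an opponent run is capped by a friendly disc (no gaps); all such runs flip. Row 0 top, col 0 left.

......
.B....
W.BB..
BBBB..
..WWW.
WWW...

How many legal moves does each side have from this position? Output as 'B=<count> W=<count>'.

-- B to move --
(1,0): flips 1 -> legal
(2,1): no bracket -> illegal
(3,4): no bracket -> illegal
(3,5): no bracket -> illegal
(4,0): no bracket -> illegal
(4,1): no bracket -> illegal
(4,5): no bracket -> illegal
(5,3): flips 2 -> legal
(5,4): flips 1 -> legal
(5,5): flips 1 -> legal
B mobility = 4
-- W to move --
(0,0): flips 3 -> legal
(0,1): no bracket -> illegal
(0,2): flips 1 -> legal
(1,0): no bracket -> illegal
(1,2): flips 2 -> legal
(1,3): flips 2 -> legal
(1,4): no bracket -> illegal
(2,1): flips 1 -> legal
(2,4): flips 1 -> legal
(3,4): no bracket -> illegal
(4,0): flips 1 -> legal
(4,1): no bracket -> illegal
W mobility = 7

Answer: B=4 W=7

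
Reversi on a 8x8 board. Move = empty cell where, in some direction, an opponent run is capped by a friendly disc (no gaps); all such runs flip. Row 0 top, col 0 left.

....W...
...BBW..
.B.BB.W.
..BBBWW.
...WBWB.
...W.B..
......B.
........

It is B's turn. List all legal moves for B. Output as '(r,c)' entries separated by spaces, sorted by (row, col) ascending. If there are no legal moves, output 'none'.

Answer: (0,6) (1,6) (1,7) (2,5) (3,7) (4,2) (5,2) (5,4) (5,6) (6,2) (6,3)

Derivation:
(0,3): no bracket -> illegal
(0,5): no bracket -> illegal
(0,6): flips 1 -> legal
(1,6): flips 3 -> legal
(1,7): flips 2 -> legal
(2,5): flips 2 -> legal
(2,7): no bracket -> illegal
(3,7): flips 2 -> legal
(4,2): flips 1 -> legal
(4,7): no bracket -> illegal
(5,2): flips 1 -> legal
(5,4): flips 1 -> legal
(5,6): flips 1 -> legal
(6,2): flips 1 -> legal
(6,3): flips 2 -> legal
(6,4): no bracket -> illegal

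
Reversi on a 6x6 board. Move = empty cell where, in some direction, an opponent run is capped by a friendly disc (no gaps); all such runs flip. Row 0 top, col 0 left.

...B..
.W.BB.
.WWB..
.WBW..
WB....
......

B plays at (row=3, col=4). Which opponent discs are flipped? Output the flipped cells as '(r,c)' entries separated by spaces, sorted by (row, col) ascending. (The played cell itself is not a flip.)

Dir NW: first cell 'B' (not opp) -> no flip
Dir N: first cell '.' (not opp) -> no flip
Dir NE: first cell '.' (not opp) -> no flip
Dir W: opp run (3,3) capped by B -> flip
Dir E: first cell '.' (not opp) -> no flip
Dir SW: first cell '.' (not opp) -> no flip
Dir S: first cell '.' (not opp) -> no flip
Dir SE: first cell '.' (not opp) -> no flip

Answer: (3,3)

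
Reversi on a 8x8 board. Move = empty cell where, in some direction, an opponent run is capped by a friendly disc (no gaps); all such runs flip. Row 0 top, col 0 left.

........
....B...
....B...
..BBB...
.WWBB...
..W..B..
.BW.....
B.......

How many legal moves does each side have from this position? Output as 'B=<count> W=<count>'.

Answer: B=5 W=6

Derivation:
-- B to move --
(3,0): no bracket -> illegal
(3,1): no bracket -> illegal
(4,0): flips 2 -> legal
(5,0): flips 1 -> legal
(5,1): flips 1 -> legal
(5,3): no bracket -> illegal
(6,3): flips 1 -> legal
(7,1): no bracket -> illegal
(7,2): flips 3 -> legal
(7,3): no bracket -> illegal
B mobility = 5
-- W to move --
(0,3): no bracket -> illegal
(0,4): no bracket -> illegal
(0,5): no bracket -> illegal
(1,3): no bracket -> illegal
(1,5): flips 2 -> legal
(2,1): no bracket -> illegal
(2,2): flips 1 -> legal
(2,3): flips 1 -> legal
(2,5): flips 2 -> legal
(3,1): no bracket -> illegal
(3,5): no bracket -> illegal
(4,5): flips 2 -> legal
(4,6): no bracket -> illegal
(5,0): no bracket -> illegal
(5,1): no bracket -> illegal
(5,3): no bracket -> illegal
(5,4): no bracket -> illegal
(5,6): no bracket -> illegal
(6,0): flips 1 -> legal
(6,4): no bracket -> illegal
(6,5): no bracket -> illegal
(6,6): no bracket -> illegal
(7,1): no bracket -> illegal
(7,2): no bracket -> illegal
W mobility = 6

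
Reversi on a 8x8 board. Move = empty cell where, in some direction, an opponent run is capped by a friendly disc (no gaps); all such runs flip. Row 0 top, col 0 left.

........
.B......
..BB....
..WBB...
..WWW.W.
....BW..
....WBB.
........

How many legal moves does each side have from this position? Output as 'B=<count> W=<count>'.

Answer: B=10 W=12

Derivation:
-- B to move --
(2,1): flips 2 -> legal
(3,1): flips 1 -> legal
(3,5): no bracket -> illegal
(3,6): no bracket -> illegal
(3,7): no bracket -> illegal
(4,1): flips 1 -> legal
(4,5): flips 1 -> legal
(4,7): no bracket -> illegal
(5,1): flips 1 -> legal
(5,2): flips 3 -> legal
(5,3): flips 1 -> legal
(5,6): flips 1 -> legal
(5,7): no bracket -> illegal
(6,3): flips 1 -> legal
(7,3): no bracket -> illegal
(7,4): flips 1 -> legal
(7,5): no bracket -> illegal
B mobility = 10
-- W to move --
(0,0): flips 3 -> legal
(0,1): no bracket -> illegal
(0,2): no bracket -> illegal
(1,0): no bracket -> illegal
(1,2): flips 1 -> legal
(1,3): flips 2 -> legal
(1,4): flips 1 -> legal
(2,0): no bracket -> illegal
(2,1): no bracket -> illegal
(2,4): flips 2 -> legal
(2,5): flips 1 -> legal
(3,1): no bracket -> illegal
(3,5): flips 2 -> legal
(4,5): no bracket -> illegal
(5,3): flips 1 -> legal
(5,6): no bracket -> illegal
(5,7): no bracket -> illegal
(6,3): no bracket -> illegal
(6,7): flips 2 -> legal
(7,4): no bracket -> illegal
(7,5): flips 1 -> legal
(7,6): flips 2 -> legal
(7,7): flips 1 -> legal
W mobility = 12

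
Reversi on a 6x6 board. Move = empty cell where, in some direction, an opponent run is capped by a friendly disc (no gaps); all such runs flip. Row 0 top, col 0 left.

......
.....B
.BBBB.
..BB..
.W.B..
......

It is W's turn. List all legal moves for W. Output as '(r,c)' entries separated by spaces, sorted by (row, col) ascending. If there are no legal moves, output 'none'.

Answer: (1,4)

Derivation:
(0,4): no bracket -> illegal
(0,5): no bracket -> illegal
(1,0): no bracket -> illegal
(1,1): no bracket -> illegal
(1,2): no bracket -> illegal
(1,3): no bracket -> illegal
(1,4): flips 2 -> legal
(2,0): no bracket -> illegal
(2,5): no bracket -> illegal
(3,0): no bracket -> illegal
(3,1): no bracket -> illegal
(3,4): no bracket -> illegal
(3,5): no bracket -> illegal
(4,2): no bracket -> illegal
(4,4): no bracket -> illegal
(5,2): no bracket -> illegal
(5,3): no bracket -> illegal
(5,4): no bracket -> illegal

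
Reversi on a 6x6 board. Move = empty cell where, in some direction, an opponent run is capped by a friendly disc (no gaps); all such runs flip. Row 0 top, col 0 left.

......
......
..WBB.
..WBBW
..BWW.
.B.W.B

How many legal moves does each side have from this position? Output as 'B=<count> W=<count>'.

Answer: B=8 W=6

Derivation:
-- B to move --
(1,1): flips 1 -> legal
(1,2): flips 2 -> legal
(1,3): no bracket -> illegal
(2,1): flips 1 -> legal
(2,5): no bracket -> illegal
(3,1): flips 1 -> legal
(4,1): flips 1 -> legal
(4,5): flips 2 -> legal
(5,2): flips 1 -> legal
(5,4): flips 1 -> legal
B mobility = 8
-- W to move --
(1,2): no bracket -> illegal
(1,3): flips 3 -> legal
(1,4): flips 3 -> legal
(1,5): no bracket -> illegal
(2,5): flips 3 -> legal
(3,1): flips 1 -> legal
(4,0): no bracket -> illegal
(4,1): flips 1 -> legal
(4,5): no bracket -> illegal
(5,0): no bracket -> illegal
(5,2): flips 1 -> legal
(5,4): no bracket -> illegal
W mobility = 6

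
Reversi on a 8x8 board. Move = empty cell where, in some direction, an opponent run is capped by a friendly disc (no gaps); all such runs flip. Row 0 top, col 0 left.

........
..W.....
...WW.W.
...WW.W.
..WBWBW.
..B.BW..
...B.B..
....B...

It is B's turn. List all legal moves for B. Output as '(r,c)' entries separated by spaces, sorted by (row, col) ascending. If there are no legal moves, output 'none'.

(0,1): flips 3 -> legal
(0,2): no bracket -> illegal
(0,3): no bracket -> illegal
(1,1): no bracket -> illegal
(1,3): flips 2 -> legal
(1,4): flips 3 -> legal
(1,5): no bracket -> illegal
(1,6): no bracket -> illegal
(1,7): no bracket -> illegal
(2,1): no bracket -> illegal
(2,2): no bracket -> illegal
(2,5): flips 1 -> legal
(2,7): flips 1 -> legal
(3,1): no bracket -> illegal
(3,2): flips 1 -> legal
(3,5): no bracket -> illegal
(3,7): no bracket -> illegal
(4,1): flips 1 -> legal
(4,7): flips 1 -> legal
(5,1): no bracket -> illegal
(5,3): no bracket -> illegal
(5,6): flips 1 -> legal
(5,7): no bracket -> illegal
(6,4): no bracket -> illegal
(6,6): no bracket -> illegal

Answer: (0,1) (1,3) (1,4) (2,5) (2,7) (3,2) (4,1) (4,7) (5,6)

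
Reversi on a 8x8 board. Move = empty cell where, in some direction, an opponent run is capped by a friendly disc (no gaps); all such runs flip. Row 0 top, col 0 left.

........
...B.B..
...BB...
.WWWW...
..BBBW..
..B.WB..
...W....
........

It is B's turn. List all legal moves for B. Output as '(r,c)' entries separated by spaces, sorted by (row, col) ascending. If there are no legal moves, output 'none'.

(2,0): flips 1 -> legal
(2,1): flips 1 -> legal
(2,2): flips 2 -> legal
(2,5): flips 1 -> legal
(3,0): no bracket -> illegal
(3,5): flips 1 -> legal
(3,6): no bracket -> illegal
(4,0): no bracket -> illegal
(4,1): flips 1 -> legal
(4,6): flips 1 -> legal
(5,3): flips 1 -> legal
(5,6): flips 2 -> legal
(6,2): no bracket -> illegal
(6,4): flips 1 -> legal
(6,5): flips 1 -> legal
(7,2): no bracket -> illegal
(7,3): no bracket -> illegal
(7,4): flips 1 -> legal

Answer: (2,0) (2,1) (2,2) (2,5) (3,5) (4,1) (4,6) (5,3) (5,6) (6,4) (6,5) (7,4)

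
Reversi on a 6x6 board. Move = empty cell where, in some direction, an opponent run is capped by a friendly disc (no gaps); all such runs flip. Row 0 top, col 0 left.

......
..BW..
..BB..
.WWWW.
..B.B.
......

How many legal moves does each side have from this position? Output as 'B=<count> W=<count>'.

Answer: B=9 W=9

Derivation:
-- B to move --
(0,2): no bracket -> illegal
(0,3): flips 1 -> legal
(0,4): flips 1 -> legal
(1,4): flips 1 -> legal
(2,0): flips 1 -> legal
(2,1): no bracket -> illegal
(2,4): flips 2 -> legal
(2,5): no bracket -> illegal
(3,0): no bracket -> illegal
(3,5): no bracket -> illegal
(4,0): flips 1 -> legal
(4,1): flips 1 -> legal
(4,3): flips 1 -> legal
(4,5): flips 1 -> legal
B mobility = 9
-- W to move --
(0,1): flips 2 -> legal
(0,2): flips 2 -> legal
(0,3): no bracket -> illegal
(1,1): flips 2 -> legal
(1,4): flips 1 -> legal
(2,1): no bracket -> illegal
(2,4): no bracket -> illegal
(3,5): no bracket -> illegal
(4,1): no bracket -> illegal
(4,3): no bracket -> illegal
(4,5): no bracket -> illegal
(5,1): flips 1 -> legal
(5,2): flips 1 -> legal
(5,3): flips 1 -> legal
(5,4): flips 1 -> legal
(5,5): flips 1 -> legal
W mobility = 9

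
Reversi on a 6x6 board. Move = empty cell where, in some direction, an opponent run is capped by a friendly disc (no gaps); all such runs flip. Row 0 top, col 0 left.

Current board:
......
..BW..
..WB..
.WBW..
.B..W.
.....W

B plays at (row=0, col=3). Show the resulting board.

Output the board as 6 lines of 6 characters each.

Answer: ...B..
..BB..
..WB..
.WBW..
.B..W.
.....W

Derivation:
Place B at (0,3); scan 8 dirs for brackets.
Dir NW: edge -> no flip
Dir N: edge -> no flip
Dir NE: edge -> no flip
Dir W: first cell '.' (not opp) -> no flip
Dir E: first cell '.' (not opp) -> no flip
Dir SW: first cell 'B' (not opp) -> no flip
Dir S: opp run (1,3) capped by B -> flip
Dir SE: first cell '.' (not opp) -> no flip
All flips: (1,3)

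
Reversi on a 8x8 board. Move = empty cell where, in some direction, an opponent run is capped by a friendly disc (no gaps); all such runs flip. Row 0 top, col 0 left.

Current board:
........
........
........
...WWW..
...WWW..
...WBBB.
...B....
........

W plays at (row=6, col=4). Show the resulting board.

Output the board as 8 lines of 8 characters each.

Place W at (6,4); scan 8 dirs for brackets.
Dir NW: first cell 'W' (not opp) -> no flip
Dir N: opp run (5,4) capped by W -> flip
Dir NE: opp run (5,5), next='.' -> no flip
Dir W: opp run (6,3), next='.' -> no flip
Dir E: first cell '.' (not opp) -> no flip
Dir SW: first cell '.' (not opp) -> no flip
Dir S: first cell '.' (not opp) -> no flip
Dir SE: first cell '.' (not opp) -> no flip
All flips: (5,4)

Answer: ........
........
........
...WWW..
...WWW..
...WWBB.
...BW...
........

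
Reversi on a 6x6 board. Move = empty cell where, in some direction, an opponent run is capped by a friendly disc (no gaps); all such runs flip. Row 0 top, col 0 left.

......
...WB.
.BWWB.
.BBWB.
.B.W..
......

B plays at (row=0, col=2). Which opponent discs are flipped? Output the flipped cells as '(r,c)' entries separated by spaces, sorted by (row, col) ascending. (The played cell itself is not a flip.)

Dir NW: edge -> no flip
Dir N: edge -> no flip
Dir NE: edge -> no flip
Dir W: first cell '.' (not opp) -> no flip
Dir E: first cell '.' (not opp) -> no flip
Dir SW: first cell '.' (not opp) -> no flip
Dir S: first cell '.' (not opp) -> no flip
Dir SE: opp run (1,3) capped by B -> flip

Answer: (1,3)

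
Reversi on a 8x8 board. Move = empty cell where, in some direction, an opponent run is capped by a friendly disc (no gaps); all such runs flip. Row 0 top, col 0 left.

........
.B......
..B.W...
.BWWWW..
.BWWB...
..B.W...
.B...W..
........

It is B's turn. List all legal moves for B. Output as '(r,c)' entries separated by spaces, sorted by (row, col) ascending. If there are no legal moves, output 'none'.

(1,3): no bracket -> illegal
(1,4): flips 2 -> legal
(1,5): no bracket -> illegal
(2,1): no bracket -> illegal
(2,3): flips 1 -> legal
(2,5): flips 2 -> legal
(2,6): flips 1 -> legal
(3,6): flips 4 -> legal
(4,5): no bracket -> illegal
(4,6): no bracket -> illegal
(5,1): no bracket -> illegal
(5,3): flips 1 -> legal
(5,5): no bracket -> illegal
(5,6): no bracket -> illegal
(6,3): no bracket -> illegal
(6,4): flips 1 -> legal
(6,6): no bracket -> illegal
(7,4): no bracket -> illegal
(7,5): no bracket -> illegal
(7,6): no bracket -> illegal

Answer: (1,4) (2,3) (2,5) (2,6) (3,6) (5,3) (6,4)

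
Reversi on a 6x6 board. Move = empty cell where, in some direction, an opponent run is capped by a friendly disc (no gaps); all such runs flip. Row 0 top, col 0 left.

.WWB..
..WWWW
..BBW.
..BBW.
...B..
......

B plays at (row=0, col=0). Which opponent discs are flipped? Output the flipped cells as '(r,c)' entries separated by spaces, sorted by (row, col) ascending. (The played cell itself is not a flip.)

Dir NW: edge -> no flip
Dir N: edge -> no flip
Dir NE: edge -> no flip
Dir W: edge -> no flip
Dir E: opp run (0,1) (0,2) capped by B -> flip
Dir SW: edge -> no flip
Dir S: first cell '.' (not opp) -> no flip
Dir SE: first cell '.' (not opp) -> no flip

Answer: (0,1) (0,2)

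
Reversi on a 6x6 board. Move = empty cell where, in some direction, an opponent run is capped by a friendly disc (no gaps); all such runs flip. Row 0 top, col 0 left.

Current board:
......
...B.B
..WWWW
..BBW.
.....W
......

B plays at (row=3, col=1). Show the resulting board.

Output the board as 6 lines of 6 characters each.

Place B at (3,1); scan 8 dirs for brackets.
Dir NW: first cell '.' (not opp) -> no flip
Dir N: first cell '.' (not opp) -> no flip
Dir NE: opp run (2,2) capped by B -> flip
Dir W: first cell '.' (not opp) -> no flip
Dir E: first cell 'B' (not opp) -> no flip
Dir SW: first cell '.' (not opp) -> no flip
Dir S: first cell '.' (not opp) -> no flip
Dir SE: first cell '.' (not opp) -> no flip
All flips: (2,2)

Answer: ......
...B.B
..BWWW
.BBBW.
.....W
......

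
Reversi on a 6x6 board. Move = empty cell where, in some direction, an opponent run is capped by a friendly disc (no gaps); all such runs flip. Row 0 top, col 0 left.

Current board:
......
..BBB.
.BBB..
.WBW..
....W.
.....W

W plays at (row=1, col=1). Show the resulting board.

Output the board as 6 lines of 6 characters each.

Place W at (1,1); scan 8 dirs for brackets.
Dir NW: first cell '.' (not opp) -> no flip
Dir N: first cell '.' (not opp) -> no flip
Dir NE: first cell '.' (not opp) -> no flip
Dir W: first cell '.' (not opp) -> no flip
Dir E: opp run (1,2) (1,3) (1,4), next='.' -> no flip
Dir SW: first cell '.' (not opp) -> no flip
Dir S: opp run (2,1) capped by W -> flip
Dir SE: opp run (2,2) capped by W -> flip
All flips: (2,1) (2,2)

Answer: ......
.WBBB.
.WWB..
.WBW..
....W.
.....W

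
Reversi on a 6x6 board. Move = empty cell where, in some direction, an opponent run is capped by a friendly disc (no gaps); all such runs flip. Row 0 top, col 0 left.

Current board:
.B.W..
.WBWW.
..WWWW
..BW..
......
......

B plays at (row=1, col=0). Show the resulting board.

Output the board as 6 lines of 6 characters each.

Answer: .B.W..
BBBWW.
..WWWW
..BW..
......
......

Derivation:
Place B at (1,0); scan 8 dirs for brackets.
Dir NW: edge -> no flip
Dir N: first cell '.' (not opp) -> no flip
Dir NE: first cell 'B' (not opp) -> no flip
Dir W: edge -> no flip
Dir E: opp run (1,1) capped by B -> flip
Dir SW: edge -> no flip
Dir S: first cell '.' (not opp) -> no flip
Dir SE: first cell '.' (not opp) -> no flip
All flips: (1,1)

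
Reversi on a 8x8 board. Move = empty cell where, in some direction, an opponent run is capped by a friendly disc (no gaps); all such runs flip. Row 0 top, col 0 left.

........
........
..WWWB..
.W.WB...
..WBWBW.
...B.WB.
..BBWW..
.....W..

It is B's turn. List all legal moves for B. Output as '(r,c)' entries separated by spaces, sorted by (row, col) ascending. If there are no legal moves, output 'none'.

(1,1): no bracket -> illegal
(1,2): flips 1 -> legal
(1,3): flips 2 -> legal
(1,4): flips 1 -> legal
(1,5): no bracket -> illegal
(2,0): flips 2 -> legal
(2,1): flips 3 -> legal
(3,0): no bracket -> illegal
(3,2): flips 1 -> legal
(3,5): flips 1 -> legal
(3,6): flips 1 -> legal
(3,7): no bracket -> illegal
(4,0): no bracket -> illegal
(4,1): flips 1 -> legal
(4,7): flips 1 -> legal
(5,1): no bracket -> illegal
(5,2): no bracket -> illegal
(5,4): flips 2 -> legal
(5,7): no bracket -> illegal
(6,6): flips 2 -> legal
(7,3): no bracket -> illegal
(7,4): flips 1 -> legal
(7,6): no bracket -> illegal

Answer: (1,2) (1,3) (1,4) (2,0) (2,1) (3,2) (3,5) (3,6) (4,1) (4,7) (5,4) (6,6) (7,4)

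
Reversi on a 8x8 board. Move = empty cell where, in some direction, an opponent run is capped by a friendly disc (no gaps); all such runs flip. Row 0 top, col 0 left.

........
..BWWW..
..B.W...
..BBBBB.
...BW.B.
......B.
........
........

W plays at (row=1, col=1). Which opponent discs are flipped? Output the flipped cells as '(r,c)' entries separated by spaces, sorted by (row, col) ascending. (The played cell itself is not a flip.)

Dir NW: first cell '.' (not opp) -> no flip
Dir N: first cell '.' (not opp) -> no flip
Dir NE: first cell '.' (not opp) -> no flip
Dir W: first cell '.' (not opp) -> no flip
Dir E: opp run (1,2) capped by W -> flip
Dir SW: first cell '.' (not opp) -> no flip
Dir S: first cell '.' (not opp) -> no flip
Dir SE: opp run (2,2) (3,3) capped by W -> flip

Answer: (1,2) (2,2) (3,3)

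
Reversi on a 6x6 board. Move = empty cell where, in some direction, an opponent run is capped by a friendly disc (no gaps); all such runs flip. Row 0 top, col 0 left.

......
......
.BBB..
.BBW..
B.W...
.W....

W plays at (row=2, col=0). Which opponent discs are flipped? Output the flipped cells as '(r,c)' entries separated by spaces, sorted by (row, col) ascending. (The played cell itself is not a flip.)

Answer: (3,1)

Derivation:
Dir NW: edge -> no flip
Dir N: first cell '.' (not opp) -> no flip
Dir NE: first cell '.' (not opp) -> no flip
Dir W: edge -> no flip
Dir E: opp run (2,1) (2,2) (2,3), next='.' -> no flip
Dir SW: edge -> no flip
Dir S: first cell '.' (not opp) -> no flip
Dir SE: opp run (3,1) capped by W -> flip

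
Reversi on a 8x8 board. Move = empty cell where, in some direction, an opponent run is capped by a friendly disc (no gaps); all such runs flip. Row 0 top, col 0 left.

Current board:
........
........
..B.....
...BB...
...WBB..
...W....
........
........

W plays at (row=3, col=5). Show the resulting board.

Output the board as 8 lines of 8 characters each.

Place W at (3,5); scan 8 dirs for brackets.
Dir NW: first cell '.' (not opp) -> no flip
Dir N: first cell '.' (not opp) -> no flip
Dir NE: first cell '.' (not opp) -> no flip
Dir W: opp run (3,4) (3,3), next='.' -> no flip
Dir E: first cell '.' (not opp) -> no flip
Dir SW: opp run (4,4) capped by W -> flip
Dir S: opp run (4,5), next='.' -> no flip
Dir SE: first cell '.' (not opp) -> no flip
All flips: (4,4)

Answer: ........
........
..B.....
...BBW..
...WWB..
...W....
........
........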